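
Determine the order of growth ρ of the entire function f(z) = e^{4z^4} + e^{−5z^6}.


Each summand is entire of order 4 and 6 respectively (as in the single-exponential case). The order of a sum is at most the max of the orders, so ρ ≤ 6. For the lower bound: on |z|=r choose arg z so that -5z^6 is real positive; then |e^{-5z^6}| = e^{5r^6} while |e^{4z^4}| ≤ e^{4r^4} = o(e^{5r^6}). So |f| ≥ e^{5r^6}(1 − o(1)) and ρ ≥ 6. Hence ρ = max(4, 6) = 6.
Therefore ρ = 6.

Order ρ = 6.


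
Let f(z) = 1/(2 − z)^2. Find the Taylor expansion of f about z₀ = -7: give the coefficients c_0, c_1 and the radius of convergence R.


Let w = z − z₀, so z = z₀ + w.
Then 2 − z = 2 − (z₀ + w) = (2 − z₀) − w = 9 − w.
f(z) = 1/(9 − w)^2 = (1/(9)^2) · (1 − w/(9))^{−2}.
By the binomial series (1−u)^{−2} = Σ_{n≥0} C(n+1, 1) u^n for |u|<1, with u = w/(9):
  c_n = C(n+1, 1) / (9)^(n+2).
  c_0 = 1/(9)^2 = 1/81.
  c_1 = 2/(9)^3 = 2/729.
The series is valid for |w/d| < 1, i.e. |z − z₀| < |d|.
Radius of convergence: R = |2 − z₀| = |9| = 9 (distance from z₀ to the singularity z = 2).

c_0 = 1/81, c_1 = 2/729; R = 9.


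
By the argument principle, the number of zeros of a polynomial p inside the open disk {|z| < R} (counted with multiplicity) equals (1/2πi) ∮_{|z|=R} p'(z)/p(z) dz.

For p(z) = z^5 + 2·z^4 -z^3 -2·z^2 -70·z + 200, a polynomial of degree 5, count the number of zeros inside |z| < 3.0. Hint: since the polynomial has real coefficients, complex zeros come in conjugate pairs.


The zeros of p are: (2 + 1i), (2 - 1i), -4, (-1 + 3i), (-1 - 3i).
Their magnitudes are: 2.236, 2.236, 4, 3.162, 3.162.
Zeros with |z| < R = 3.0: (2 + 1i), (2 - 1i).
Count = 2.
By the argument principle, (1/2πi) ∮_{|z|=R} p'(z)/p(z) dz equals exactly this count.

Number of zeros inside |z| < 3.0: 2.


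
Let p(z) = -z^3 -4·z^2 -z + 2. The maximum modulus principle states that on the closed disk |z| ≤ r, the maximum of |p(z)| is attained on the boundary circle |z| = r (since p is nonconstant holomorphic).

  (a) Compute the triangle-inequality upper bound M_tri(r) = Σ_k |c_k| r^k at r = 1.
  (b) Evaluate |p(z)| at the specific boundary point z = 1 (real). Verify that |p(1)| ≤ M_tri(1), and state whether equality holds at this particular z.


Coefficients: c_0 = 2, c_1 = -1, c_2 = -4, c_3 = -1. Radius r = 1.
Part (a). Triangle bound: M_tri(r) = Σ_k |c_k| r^k
  = |2|·1^0 + |-1|·1^1 + |-4|·1^2 + |-1|·1^3
  = 2 + 1 + 4 + 1 = 8.
This bounds M(r) := max_{|z|=r} |p(z)| from above; equality holds iff all terms c_k z^k can be made to align in phase at a single z on |z|=r.
Part (b). At z = 1 (real, on the circle |z| = r):
  p(1) = (2)·1^0 + (-1)·1^1 + (-4)·1^2 + (-1)·1^3 = -4.
  |p(1)| = 4.
Check: |p(1)| = 4 ≤ 8 = M_tri(1). ✓ Equality does not hold at z = 1 (the coefficients have mixed signs, so the terms do not all align in phase there).

M_tri(1) = 8; |p(1)| = 4; equality at z=1: no.


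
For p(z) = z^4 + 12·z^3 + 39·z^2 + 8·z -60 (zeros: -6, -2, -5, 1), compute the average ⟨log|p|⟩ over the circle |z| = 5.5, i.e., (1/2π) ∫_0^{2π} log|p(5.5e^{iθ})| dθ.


Zeros: -6, -5, -2, 1; r = 5.5.
Inside |z| < r: -5, -2, 1. Outside (|z| ≥ r): -6.
p(0) = -60, so log|p(0)| = log(60) = 4.0943.
Apply Jensen: I(r) = log|p(0)| + Σ_k log(r/|z_k|), summed over zeros inside |z| < r.
  log(r/|z_k|) for z_k = -2: log(5.5/2) = 1.0116
  log(r/|z_k|) for z_k = -5: log(5.5/5) = 0.0953
  log(r/|z_k|) for z_k = 1: log(5.5/1) = 1.7047
  Outside zeros (-6) contribute nothing to the Jensen sum.
Sum over inside zeros: 2.8117.
I(r) = log|p(0)| + (inside sum) = 4.0943 + 2.8117 = 6.9060.
Note: since some zeros are outside |z| ≤ r, the simplified n·log(r) form does NOT apply — only the inside zeros contribute.

I(r) ≈ 6.9060.


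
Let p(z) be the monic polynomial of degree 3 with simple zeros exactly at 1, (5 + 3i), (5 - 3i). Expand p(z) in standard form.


The polynomial is p(z) = ∏_{α ∈ S} (z − α), where S = {1, (5 + 3i), (5 - 3i)}.
Expanding the product yields: p(z) = z^3 -11·z^2 + 44·z -34.
Note conjugate pairs combine to real quadratics: (z − (5+3i))(z − (5−3i)) = z² − 10z + 34.
The resulting polynomial has degree 3 and real coefficients as required.

p(z) = z^3 -11·z^2 + 44·z -34.


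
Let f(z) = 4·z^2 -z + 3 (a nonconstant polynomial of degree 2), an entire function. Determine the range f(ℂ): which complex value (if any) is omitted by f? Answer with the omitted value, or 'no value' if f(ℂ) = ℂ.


Little Picard bounds the complement of f(ℂ) to at most one point.
For every w ∈ ℂ, the equation p(z) − w = 0 is a nonconstant polynomial in z and hence has at least one root by the fundamental theorem of algebra. So p is surjective onto ℂ, omitting no value.

Omitted value: no value.


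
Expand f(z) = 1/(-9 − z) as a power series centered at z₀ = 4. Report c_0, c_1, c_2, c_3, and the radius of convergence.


Let w = z − z₀, so z = z₀ + w.
Then -9 − z = -9 − (z₀ + w) = (-9 − z₀) − w = -13 − w.
f(z) = 1/(-13 − w) = (1/(-13)) · 1/(1 − w/(-13)) = Σ_{n≥0} w^n / (-13)^(n+1).
So c_n = 1/(-13)^(n+1):
  c_0 = 1/(-13)^1 = -1/13.
  c_1 = 1/(-13)^2 = 1/169.
  c_2 = 1/(-13)^3 = -1/2197.
  c_3 = 1/(-13)^4 = 1/28561.
The series is valid for |w/d| < 1, i.e. |z − z₀| < |d|.
Radius of convergence: R = |-9 − z₀| = |-13| = 13 (distance from z₀ to the singularity z = -9).

c_0 = -1/13, c_1 = 1/169, c_2 = -1/2197, c_3 = 1/28561; R = 13.


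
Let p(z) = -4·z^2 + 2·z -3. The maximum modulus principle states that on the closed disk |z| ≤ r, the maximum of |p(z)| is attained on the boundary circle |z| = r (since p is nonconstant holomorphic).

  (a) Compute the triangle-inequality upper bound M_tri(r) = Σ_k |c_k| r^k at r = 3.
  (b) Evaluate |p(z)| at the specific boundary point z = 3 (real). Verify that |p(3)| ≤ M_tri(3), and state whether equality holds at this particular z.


Coefficients: c_0 = -3, c_1 = 2, c_2 = -4. Radius r = 3.
Part (a). Triangle bound: M_tri(r) = Σ_k |c_k| r^k
  = |-3|·3^0 + |2|·3^1 + |-4|·3^2
  = 3 + 6 + 36 = 45.
This bounds M(r) := max_{|z|=r} |p(z)| from above; equality holds iff all terms c_k z^k can be made to align in phase at a single z on |z|=r.
Part (b). At z = 3 (real, on the circle |z| = r):
  p(3) = (-3)·3^0 + (2)·3^1 + (-4)·3^2 = -33.
  |p(3)| = 33.
Check: |p(3)| = 33 ≤ 45 = M_tri(3). ✓ Equality does not hold at z = 3 (the coefficients have mixed signs, so the terms do not all align in phase there).

M_tri(3) = 45; |p(3)| = 33; equality at z=3: no.


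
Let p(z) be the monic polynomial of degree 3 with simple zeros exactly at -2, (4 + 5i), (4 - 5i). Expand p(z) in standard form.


The polynomial is p(z) = ∏_{α ∈ S} (z − α), where S = {-2, (4 + 5i), (4 - 5i)}.
Expanding the product yields: p(z) = z^3 -6·z^2 + 25·z + 82.
Note conjugate pairs combine to real quadratics: (z − (4+5i))(z − (4−5i)) = z² − 8z + 41.
The resulting polynomial has degree 3 and real coefficients as required.

p(z) = z^3 -6·z^2 + 25·z + 82.


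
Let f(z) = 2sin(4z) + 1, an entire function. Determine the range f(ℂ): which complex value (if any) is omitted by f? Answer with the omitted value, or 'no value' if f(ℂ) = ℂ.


Little Picard bounds the complement of f(ℂ) to at most one point.
sin is entire and surjective onto ℂ: for every w ∈ ℂ, sin(ζ) = w has a solution ζ ∈ ℂ (e.g., via the complex inverse arcsin). With ζ = 4z this gives z = ζ/(4). Then 2·sin(4z) takes every value in 2·ℂ = ℂ, and adding 1 is a bijection of ℂ. So f is surjective and omits no value. (Note: only on the real line is sin bounded by [−1, 1].)

Omitted value: no value.


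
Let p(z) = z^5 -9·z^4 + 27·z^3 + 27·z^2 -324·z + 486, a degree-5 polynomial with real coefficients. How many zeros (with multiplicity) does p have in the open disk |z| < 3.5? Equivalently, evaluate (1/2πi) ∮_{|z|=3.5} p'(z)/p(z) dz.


The zeros of p are: (3 + 3i), (3 - 3i), -3, 3, 3.
Their magnitudes are: 4.243, 4.243, 3, 3, 3.
Zeros with |z| < R = 3.5: -3, 3, 3.
Count = 3.
By the argument principle, (1/2πi) ∮_{|z|=R} p'(z)/p(z) dz equals exactly this count.

Number of zeros inside |z| < 3.5: 3.


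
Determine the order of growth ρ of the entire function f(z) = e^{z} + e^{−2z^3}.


Each summand is entire of order 1 and 3 respectively (as in the single-exponential case). The order of a sum is at most the max of the orders, so ρ ≤ 3. For the lower bound: on |z|=r choose arg z so that -2z^3 is real positive; then |e^{-2z^3}| = e^{2r^3} while |e^{1z}| ≤ e^{1r^1} = o(e^{2r^3}). So |f| ≥ e^{2r^3}(1 − o(1)) and ρ ≥ 3. Hence ρ = max(1, 3) = 3.
Therefore ρ = 3.

Order ρ = 3.


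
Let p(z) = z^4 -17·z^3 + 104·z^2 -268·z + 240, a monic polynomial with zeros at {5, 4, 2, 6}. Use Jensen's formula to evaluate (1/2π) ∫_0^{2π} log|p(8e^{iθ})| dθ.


Zeros: 2, 4, 5, 6; r = 8.
Inside |z| < r: 2, 4, 5, 6. Outside (|z| ≥ r): ∅.
p(0) = 240, so log|p(0)| = log(240) = 5.4806.
Apply Jensen: I(r) = log|p(0)| + Σ_k log(r/|z_k|), summed over zeros inside |z| < r.
  log(r/|z_k|) for z_k = 5: log(8/5) = 0.4700
  log(r/|z_k|) for z_k = 4: log(8/4) = 0.6931
  log(r/|z_k|) for z_k = 2: log(8/2) = 1.3863
  log(r/|z_k|) for z_k = 6: log(8/6) = 0.2877
Sum over inside zeros: 2.8371.
I(r) = log|p(0)| + (inside sum) = 5.4806 + 2.8371 = 8.3178.
Closed form (all zeros inside, monic): I(r) = n·log(r) = 4·log(8) = 8.3178. ✓

I(r) ≈ 8.3178.


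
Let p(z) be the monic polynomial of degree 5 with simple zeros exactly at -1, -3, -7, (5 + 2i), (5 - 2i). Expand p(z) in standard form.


The polynomial is p(z) = ∏_{α ∈ S} (z − α), where S = {-1, -3, -7, (5 + 2i), (5 - 2i)}.
Expanding the product yields: p(z) = z^5 + z^4 -50·z^3 + 30·z^2 + 689·z + 609.
Note conjugate pairs combine to real quadratics: (z − (5+2i))(z − (5−2i)) = z² − 10z + 29.
The resulting polynomial has degree 5 and real coefficients as required.

p(z) = z^5 + z^4 -50·z^3 + 30·z^2 + 689·z + 609.


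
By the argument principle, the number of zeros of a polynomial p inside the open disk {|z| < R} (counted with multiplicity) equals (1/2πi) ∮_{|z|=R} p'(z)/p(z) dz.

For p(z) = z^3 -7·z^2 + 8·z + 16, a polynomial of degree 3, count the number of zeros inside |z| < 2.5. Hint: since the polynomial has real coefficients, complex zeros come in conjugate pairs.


The zeros of p are: 4, -1, 4.
Their magnitudes are: 4, 1, 4.
Zeros with |z| < R = 2.5: -1.
Count = 1.
By the argument principle, (1/2πi) ∮_{|z|=R} p'(z)/p(z) dz equals exactly this count.

Number of zeros inside |z| < 2.5: 1.


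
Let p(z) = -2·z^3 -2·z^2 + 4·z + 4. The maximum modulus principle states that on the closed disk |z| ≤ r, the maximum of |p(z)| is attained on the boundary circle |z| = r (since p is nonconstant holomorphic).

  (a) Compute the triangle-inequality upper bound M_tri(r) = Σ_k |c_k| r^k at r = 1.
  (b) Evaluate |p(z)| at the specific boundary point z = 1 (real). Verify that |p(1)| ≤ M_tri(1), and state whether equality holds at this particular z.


Coefficients: c_0 = 4, c_1 = 4, c_2 = -2, c_3 = -2. Radius r = 1.
Part (a). Triangle bound: M_tri(r) = Σ_k |c_k| r^k
  = |4|·1^0 + |4|·1^1 + |-2|·1^2 + |-2|·1^3
  = 4 + 4 + 2 + 2 = 12.
This bounds M(r) := max_{|z|=r} |p(z)| from above; equality holds iff all terms c_k z^k can be made to align in phase at a single z on |z|=r.
Part (b). At z = 1 (real, on the circle |z| = r):
  p(1) = (4)·1^0 + (4)·1^1 + (-2)·1^2 + (-2)·1^3 = 4.
  |p(1)| = 4.
Check: |p(1)| = 4 ≤ 12 = M_tri(1). ✓ Equality does not hold at z = 1 (the coefficients have mixed signs, so the terms do not all align in phase there).

M_tri(1) = 12; |p(1)| = 4; equality at z=1: no.


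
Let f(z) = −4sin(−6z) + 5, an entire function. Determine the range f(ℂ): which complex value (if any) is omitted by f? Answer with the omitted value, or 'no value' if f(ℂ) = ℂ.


Little Picard bounds the complement of f(ℂ) to at most one point.
sin is entire and surjective onto ℂ: for every w ∈ ℂ, sin(ζ) = w has a solution ζ ∈ ℂ (e.g., via the complex inverse arcsin). With ζ = −6z this gives z = ζ/(-6). Then -4·sin(−6z) takes every value in -4·ℂ = ℂ, and adding 5 is a bijection of ℂ. So f is surjective and omits no value. (Note: only on the real line is sin bounded by [−1, 1].)

Omitted value: no value.


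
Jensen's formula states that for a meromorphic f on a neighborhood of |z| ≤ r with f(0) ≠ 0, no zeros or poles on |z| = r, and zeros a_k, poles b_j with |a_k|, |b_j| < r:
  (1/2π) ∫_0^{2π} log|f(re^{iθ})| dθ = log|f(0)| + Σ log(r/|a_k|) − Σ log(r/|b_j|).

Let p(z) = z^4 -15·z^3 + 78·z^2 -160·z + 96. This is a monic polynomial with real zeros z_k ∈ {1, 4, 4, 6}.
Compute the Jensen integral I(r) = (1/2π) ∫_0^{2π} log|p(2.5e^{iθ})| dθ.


Zeros: 1, 4, 4, 6; r = 2.5.
Inside |z| < r: 1. Outside (|z| ≥ r): 4, 4, 6.
p(0) = 96, so log|p(0)| = log(96) = 4.5643.
Apply Jensen: I(r) = log|p(0)| + Σ_k log(r/|z_k|), summed over zeros inside |z| < r.
  log(r/|z_k|) for z_k = 1: log(2.5/1) = 0.9163
  Outside zeros (4, 4, 6) contribute nothing to the Jensen sum.
Sum over inside zeros: 0.9163.
I(r) = log|p(0)| + (inside sum) = 4.5643 + 0.9163 = 5.4806.
Note: since some zeros are outside |z| ≤ r, the simplified n·log(r) form does NOT apply — only the inside zeros contribute.

I(r) ≈ 5.4806.


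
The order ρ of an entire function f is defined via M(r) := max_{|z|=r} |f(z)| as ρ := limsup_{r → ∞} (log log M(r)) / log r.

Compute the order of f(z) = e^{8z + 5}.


|e^{8z + 5}| = e^{Re(8·z) + 5} ≤ e^{8|z|^1 + 5} = e^{8r^1 + 5} on |z| = r, so ρ ≤ 1. Choosing z on |z|=r so that 8·z is real positive (always possible by picking arg z appropriately) gives |f(z)| = e^{8r^1 + 5}, matching the bound. The additive constant 5 does not affect log log M(r) ~ 1·log r. Hence ρ = 1.
Therefore ρ = 1.

Order ρ = 1.


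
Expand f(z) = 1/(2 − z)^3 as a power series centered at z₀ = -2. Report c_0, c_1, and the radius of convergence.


Let w = z − z₀, so z = z₀ + w.
Then 2 − z = 2 − (z₀ + w) = (2 − z₀) − w = 4 − w.
f(z) = 1/(4 − w)^3 = (1/(4)^3) · (1 − w/(4))^{−3}.
By the binomial series (1−u)^{−3} = Σ_{n≥0} C(n+2, 2) u^n for |u|<1, with u = w/(4):
  c_n = C(n+2, 2) / (4)^(n+3).
  c_0 = 1/(4)^3 = 1/64.
  c_1 = 3/(4)^4 = 3/256.
The series is valid for |w/d| < 1, i.e. |z − z₀| < |d|.
Radius of convergence: R = |2 − z₀| = |4| = 4 (distance from z₀ to the singularity z = 2).

c_0 = 1/64, c_1 = 3/256; R = 4.


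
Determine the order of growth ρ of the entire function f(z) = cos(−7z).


cos(w) is a linear combination of e^{iw} and e^{−iw} (or e^w, e^{−w} in the hyperbolic case), so |cos(w)| ≤ e^{|w|}. With w = −7z, |w| ≤ 7|z| + 0 = 7r + 0 on |z| = r, giving M(r) ≤ e^{7r + 0}, so ρ ≤ 1. On a suitable ray (z = it for sin/cos; z = t for sinh/cosh, t real → ∞), |cos(−7z)| grows like e^{7|t|}/2, so ρ ≥ 1. Hence ρ = 1.
Therefore ρ = 1.

Order ρ = 1.


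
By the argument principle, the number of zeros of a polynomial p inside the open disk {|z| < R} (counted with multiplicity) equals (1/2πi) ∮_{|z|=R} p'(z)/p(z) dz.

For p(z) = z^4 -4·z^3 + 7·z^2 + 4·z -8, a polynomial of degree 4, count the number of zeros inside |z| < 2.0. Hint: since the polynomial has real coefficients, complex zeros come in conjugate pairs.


The zeros of p are: 1, -1, (2 + 2i), (2 - 2i).
Their magnitudes are: 1, 1, 2.828, 2.828.
Zeros with |z| < R = 2.0: 1, -1.
Count = 2.
By the argument principle, (1/2πi) ∮_{|z|=R} p'(z)/p(z) dz equals exactly this count.

Number of zeros inside |z| < 2.0: 2.


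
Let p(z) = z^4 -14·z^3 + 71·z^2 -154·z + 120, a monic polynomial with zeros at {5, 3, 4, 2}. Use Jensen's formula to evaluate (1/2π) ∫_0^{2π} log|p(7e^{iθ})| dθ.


Zeros: 2, 3, 4, 5; r = 7.
Inside |z| < r: 2, 3, 4, 5. Outside (|z| ≥ r): ∅.
p(0) = 120, so log|p(0)| = log(120) = 4.7875.
Apply Jensen: I(r) = log|p(0)| + Σ_k log(r/|z_k|), summed over zeros inside |z| < r.
  log(r/|z_k|) for z_k = 5: log(7/5) = 0.3365
  log(r/|z_k|) for z_k = 3: log(7/3) = 0.8473
  log(r/|z_k|) for z_k = 4: log(7/4) = 0.5596
  log(r/|z_k|) for z_k = 2: log(7/2) = 1.2528
Sum over inside zeros: 2.9961.
I(r) = log|p(0)| + (inside sum) = 4.7875 + 2.9961 = 7.7836.
Closed form (all zeros inside, monic): I(r) = n·log(r) = 4·log(7) = 7.7836. ✓

I(r) ≈ 7.7836.


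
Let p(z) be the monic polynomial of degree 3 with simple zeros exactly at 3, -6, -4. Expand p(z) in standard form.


The polynomial is p(z) = ∏_{α ∈ S} (z − α), where S = {3, -6, -4}.
Expanding the product yields: p(z) = z^3 + 7·z^2 -6·z -72.
The resulting polynomial has degree 3 and real coefficients as required.

p(z) = z^3 + 7·z^2 -6·z -72.


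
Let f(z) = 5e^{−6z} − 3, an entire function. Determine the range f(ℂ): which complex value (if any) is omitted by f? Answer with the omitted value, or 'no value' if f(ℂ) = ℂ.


Little Picard bounds the complement of f(ℂ) to at most one point.
e^{−6z} is never zero on ℂ, so 5·e^{−6z} takes every value in ℂ ∖ {0}. Adding -3 shifts the range to ℂ ∖ {-3}. Thus f omits exactly the value -3.

Omitted value: -3.


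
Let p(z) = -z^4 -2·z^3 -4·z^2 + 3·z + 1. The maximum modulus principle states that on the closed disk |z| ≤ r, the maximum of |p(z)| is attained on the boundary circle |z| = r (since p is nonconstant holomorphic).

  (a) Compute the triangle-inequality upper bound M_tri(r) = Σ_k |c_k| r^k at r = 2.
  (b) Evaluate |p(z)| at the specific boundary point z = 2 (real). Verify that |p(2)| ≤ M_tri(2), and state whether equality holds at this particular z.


Coefficients: c_0 = 1, c_1 = 3, c_2 = -4, c_3 = -2, c_4 = -1. Radius r = 2.
Part (a). Triangle bound: M_tri(r) = Σ_k |c_k| r^k
  = |1|·2^0 + |3|·2^1 + |-4|·2^2 + |-2|·2^3 + |-1|·2^4
  = 1 + 6 + 16 + 16 + 16 = 55.
This bounds M(r) := max_{|z|=r} |p(z)| from above; equality holds iff all terms c_k z^k can be made to align in phase at a single z on |z|=r.
Part (b). At z = 2 (real, on the circle |z| = r):
  p(2) = (1)·2^0 + (3)·2^1 + (-4)·2^2 + (-2)·2^3 + (-1)·2^4 = -41.
  |p(2)| = 41.
Check: |p(2)| = 41 ≤ 55 = M_tri(2). ✓ Equality does not hold at z = 2 (the coefficients have mixed signs, so the terms do not all align in phase there).

M_tri(2) = 55; |p(2)| = 41; equality at z=2: no.


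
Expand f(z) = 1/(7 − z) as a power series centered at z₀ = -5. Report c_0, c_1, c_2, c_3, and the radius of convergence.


Let w = z − z₀, so z = z₀ + w.
Then 7 − z = 7 − (z₀ + w) = (7 − z₀) − w = 12 − w.
f(z) = 1/(12 − w) = (1/(12)) · 1/(1 − w/(12)) = Σ_{n≥0} w^n / (12)^(n+1).
So c_n = 1/(12)^(n+1):
  c_0 = 1/(12)^1 = 1/12.
  c_1 = 1/(12)^2 = 1/144.
  c_2 = 1/(12)^3 = 1/1728.
  c_3 = 1/(12)^4 = 1/20736.
The series is valid for |w/d| < 1, i.e. |z − z₀| < |d|.
Radius of convergence: R = |7 − z₀| = |12| = 12 (distance from z₀ to the singularity z = 7).

c_0 = 1/12, c_1 = 1/144, c_2 = 1/1728, c_3 = 1/20736; R = 12.


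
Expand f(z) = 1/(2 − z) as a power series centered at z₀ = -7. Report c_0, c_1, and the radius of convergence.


Let w = z − z₀, so z = z₀ + w.
Then 2 − z = 2 − (z₀ + w) = (2 − z₀) − w = 9 − w.
f(z) = 1/(9 − w) = (1/(9)) · 1/(1 − w/(9)) = Σ_{n≥0} w^n / (9)^(n+1).
So c_n = 1/(9)^(n+1):
  c_0 = 1/(9)^1 = 1/9.
  c_1 = 1/(9)^2 = 1/81.
The series is valid for |w/d| < 1, i.e. |z − z₀| < |d|.
Radius of convergence: R = |2 − z₀| = |9| = 9 (distance from z₀ to the singularity z = 2).

c_0 = 1/9, c_1 = 1/81; R = 9.


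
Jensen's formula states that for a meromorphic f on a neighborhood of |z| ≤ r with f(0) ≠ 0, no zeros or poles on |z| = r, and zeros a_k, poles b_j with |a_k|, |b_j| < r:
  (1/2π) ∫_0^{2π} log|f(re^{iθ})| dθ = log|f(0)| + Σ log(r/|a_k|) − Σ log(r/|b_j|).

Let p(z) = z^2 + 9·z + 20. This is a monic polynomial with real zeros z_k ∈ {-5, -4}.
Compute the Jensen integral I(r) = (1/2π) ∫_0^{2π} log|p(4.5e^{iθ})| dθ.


Zeros: -5, -4; r = 4.5.
Inside |z| < r: -4. Outside (|z| ≥ r): -5.
p(0) = 20, so log|p(0)| = log(20) = 2.9957.
Apply Jensen: I(r) = log|p(0)| + Σ_k log(r/|z_k|), summed over zeros inside |z| < r.
  log(r/|z_k|) for z_k = -4: log(4.5/4) = 0.1178
  Outside zeros (-5) contribute nothing to the Jensen sum.
Sum over inside zeros: 0.1178.
I(r) = log|p(0)| + (inside sum) = 2.9957 + 0.1178 = 3.1135.
Note: since some zeros are outside |z| ≤ r, the simplified n·log(r) form does NOT apply — only the inside zeros contribute.

I(r) ≈ 3.1135.


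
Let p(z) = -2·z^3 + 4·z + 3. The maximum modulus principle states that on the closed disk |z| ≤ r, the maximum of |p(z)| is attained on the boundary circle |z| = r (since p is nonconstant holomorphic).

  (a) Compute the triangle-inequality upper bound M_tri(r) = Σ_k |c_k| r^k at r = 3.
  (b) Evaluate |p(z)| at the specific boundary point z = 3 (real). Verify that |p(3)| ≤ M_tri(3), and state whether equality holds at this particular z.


Coefficients: c_0 = 3, c_1 = 4, c_2 = 0, c_3 = -2. Radius r = 3.
Part (a). Triangle bound: M_tri(r) = Σ_k |c_k| r^k
  = |3|·3^0 + |4|·3^1 + |0|·3^2 + |-2|·3^3
  = 3 + 12 + 0 + 54 = 69.
This bounds M(r) := max_{|z|=r} |p(z)| from above; equality holds iff all terms c_k z^k can be made to align in phase at a single z on |z|=r.
Part (b). At z = 3 (real, on the circle |z| = r):
  p(3) = (3)·3^0 + (4)·3^1 + (0)·3^2 + (-2)·3^3 = -39.
  |p(3)| = 39.
Check: |p(3)| = 39 ≤ 69 = M_tri(3). ✓ Equality does not hold at z = 3 (the coefficients have mixed signs, so the terms do not all align in phase there).

M_tri(3) = 69; |p(3)| = 39; equality at z=3: no.


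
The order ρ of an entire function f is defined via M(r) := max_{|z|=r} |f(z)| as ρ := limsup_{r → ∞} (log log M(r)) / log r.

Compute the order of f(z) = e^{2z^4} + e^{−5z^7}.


Each summand is entire of order 4 and 7 respectively (as in the single-exponential case). The order of a sum is at most the max of the orders, so ρ ≤ 7. For the lower bound: on |z|=r choose arg z so that -5z^7 is real positive; then |e^{-5z^7}| = e^{5r^7} while |e^{2z^4}| ≤ e^{2r^4} = o(e^{5r^7}). So |f| ≥ e^{5r^7}(1 − o(1)) and ρ ≥ 7. Hence ρ = max(4, 7) = 7.
Therefore ρ = 7.

Order ρ = 7.


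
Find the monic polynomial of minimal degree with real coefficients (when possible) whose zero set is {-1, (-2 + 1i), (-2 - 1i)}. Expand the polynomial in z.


The polynomial is p(z) = ∏_{α ∈ S} (z − α), where S = {-1, (-2 + 1i), (-2 - 1i)}.
Expanding the product yields: p(z) = z^3 + 5·z^2 + 9·z + 5.
Note conjugate pairs combine to real quadratics: (z − (-2+1i))(z − (-2−1i)) = z² + 4z + 5.
The resulting polynomial has degree 3 and real coefficients as required.

p(z) = z^3 + 5·z^2 + 9·z + 5.


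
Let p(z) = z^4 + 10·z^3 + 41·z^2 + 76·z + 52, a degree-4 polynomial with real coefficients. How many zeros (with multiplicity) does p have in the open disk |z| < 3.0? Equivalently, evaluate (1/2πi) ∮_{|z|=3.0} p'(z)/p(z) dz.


The zeros of p are: -2, -2, (-3 + 2i), (-3 - 2i).
Their magnitudes are: 2, 2, 3.606, 3.606.
Zeros with |z| < R = 3.0: -2, -2.
Count = 2.
By the argument principle, (1/2πi) ∮_{|z|=R} p'(z)/p(z) dz equals exactly this count.

Number of zeros inside |z| < 3.0: 2.


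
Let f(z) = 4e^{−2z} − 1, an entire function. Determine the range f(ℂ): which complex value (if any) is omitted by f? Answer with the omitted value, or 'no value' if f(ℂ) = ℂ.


Little Picard bounds the complement of f(ℂ) to at most one point.
e^{−2z} is never zero on ℂ, so 4·e^{−2z} takes every value in ℂ ∖ {0}. Adding -1 shifts the range to ℂ ∖ {-1}. Thus f omits exactly the value -1.

Omitted value: -1.


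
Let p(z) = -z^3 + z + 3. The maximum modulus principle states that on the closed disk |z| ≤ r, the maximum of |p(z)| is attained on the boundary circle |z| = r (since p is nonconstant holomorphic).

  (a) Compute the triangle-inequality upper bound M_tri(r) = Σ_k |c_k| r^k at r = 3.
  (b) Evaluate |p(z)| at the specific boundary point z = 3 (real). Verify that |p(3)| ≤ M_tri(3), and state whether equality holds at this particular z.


Coefficients: c_0 = 3, c_1 = 1, c_2 = 0, c_3 = -1. Radius r = 3.
Part (a). Triangle bound: M_tri(r) = Σ_k |c_k| r^k
  = |3|·3^0 + |1|·3^1 + |0|·3^2 + |-1|·3^3
  = 3 + 3 + 0 + 27 = 33.
This bounds M(r) := max_{|z|=r} |p(z)| from above; equality holds iff all terms c_k z^k can be made to align in phase at a single z on |z|=r.
Part (b). At z = 3 (real, on the circle |z| = r):
  p(3) = (3)·3^0 + (1)·3^1 + (0)·3^2 + (-1)·3^3 = -21.
  |p(3)| = 21.
Check: |p(3)| = 21 ≤ 33 = M_tri(3). ✓ Equality does not hold at z = 3 (the coefficients have mixed signs, so the terms do not all align in phase there).

M_tri(3) = 33; |p(3)| = 21; equality at z=3: no.


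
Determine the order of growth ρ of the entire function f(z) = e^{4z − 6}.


|e^{4z − 6}| = e^{Re(4·z) + -6} ≤ e^{4|z|^1 + -6} = e^{4r^1 + -6} on |z| = r, so ρ ≤ 1. Choosing z on |z|=r so that 4·z is real positive (always possible by picking arg z appropriately) gives |f(z)| = e^{4r^1 + -6}, matching the bound. The additive constant -6 does not affect log log M(r) ~ 1·log r. Hence ρ = 1.
Therefore ρ = 1.

Order ρ = 1.


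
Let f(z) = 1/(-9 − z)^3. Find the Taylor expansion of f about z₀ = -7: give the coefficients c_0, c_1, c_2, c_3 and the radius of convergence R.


Let w = z − z₀, so z = z₀ + w.
Then -9 − z = -9 − (z₀ + w) = (-9 − z₀) − w = -2 − w.
f(z) = 1/(-2 − w)^3 = (1/(-2)^3) · (1 − w/(-2))^{−3}.
By the binomial series (1−u)^{−3} = Σ_{n≥0} C(n+2, 2) u^n for |u|<1, with u = w/(-2):
  c_n = C(n+2, 2) / (-2)^(n+3).
  c_0 = 1/(-2)^3 = -1/8.
  c_1 = 3/(-2)^4 = 3/16.
  c_2 = 6/(-2)^5 = -3/16.
  c_3 = 10/(-2)^6 = 5/32.
The series is valid for |w/d| < 1, i.e. |z − z₀| < |d|.
Radius of convergence: R = |-9 − z₀| = |-2| = 2 (distance from z₀ to the singularity z = -9).

c_0 = -1/8, c_1 = 3/16, c_2 = -3/16, c_3 = 5/32; R = 2.


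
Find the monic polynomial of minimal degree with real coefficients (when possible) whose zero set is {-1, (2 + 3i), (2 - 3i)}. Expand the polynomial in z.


The polynomial is p(z) = ∏_{α ∈ S} (z − α), where S = {-1, (2 + 3i), (2 - 3i)}.
Expanding the product yields: p(z) = z^3 -3·z^2 + 9·z + 13.
Note conjugate pairs combine to real quadratics: (z − (2+3i))(z − (2−3i)) = z² − 4z + 13.
The resulting polynomial has degree 3 and real coefficients as required.

p(z) = z^3 -3·z^2 + 9·z + 13.


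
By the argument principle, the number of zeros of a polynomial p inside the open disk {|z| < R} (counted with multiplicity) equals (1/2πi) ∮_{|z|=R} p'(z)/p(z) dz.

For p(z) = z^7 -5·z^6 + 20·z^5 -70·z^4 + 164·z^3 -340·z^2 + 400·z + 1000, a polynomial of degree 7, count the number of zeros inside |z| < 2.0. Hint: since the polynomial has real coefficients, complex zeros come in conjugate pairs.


The zeros of p are: (3 + 1i), (3 - 1i), -1, (1 + 3i), (1 - 3i), (-1 + 3i), (-1 - 3i).
Their magnitudes are: 3.162, 3.162, 1, 3.162, 3.162, 3.162, 3.162.
Zeros with |z| < R = 2.0: -1.
Count = 1.
By the argument principle, (1/2πi) ∮_{|z|=R} p'(z)/p(z) dz equals exactly this count.

Number of zeros inside |z| < 2.0: 1.


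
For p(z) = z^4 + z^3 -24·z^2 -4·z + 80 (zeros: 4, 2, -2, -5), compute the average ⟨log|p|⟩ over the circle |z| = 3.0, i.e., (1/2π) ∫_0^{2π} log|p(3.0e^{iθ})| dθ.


Zeros: -5, -2, 2, 4; r = 3.0.
Inside |z| < r: -2, 2. Outside (|z| ≥ r): -5, 4.
p(0) = 80, so log|p(0)| = log(80) = 4.3820.
Apply Jensen: I(r) = log|p(0)| + Σ_k log(r/|z_k|), summed over zeros inside |z| < r.
  log(r/|z_k|) for z_k = 2: log(3.0/2) = 0.4055
  log(r/|z_k|) for z_k = -2: log(3.0/2) = 0.4055
  Outside zeros (-5, 4) contribute nothing to the Jensen sum.
Sum over inside zeros: 0.8109.
I(r) = log|p(0)| + (inside sum) = 4.3820 + 0.8109 = 5.1930.
Note: since some zeros are outside |z| ≤ r, the simplified n·log(r) form does NOT apply — only the inside zeros contribute.

I(r) ≈ 5.1930.


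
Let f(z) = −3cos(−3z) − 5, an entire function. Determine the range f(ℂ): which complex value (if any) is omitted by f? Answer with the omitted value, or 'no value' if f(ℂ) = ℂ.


Little Picard bounds the complement of f(ℂ) to at most one point.
cos is entire and surjective onto ℂ: for every w ∈ ℂ, cos(ζ) = w has a solution ζ ∈ ℂ (e.g., via the complex inverse arccos). With ζ = −3z this gives z = ζ/(-3). Then -3·cos(−3z) takes every value in -3·ℂ = ℂ, and adding -5 is a bijection of ℂ. So f is surjective and omits no value. (Note: only on the real line is cos bounded by [−1, 1].)

Omitted value: no value.


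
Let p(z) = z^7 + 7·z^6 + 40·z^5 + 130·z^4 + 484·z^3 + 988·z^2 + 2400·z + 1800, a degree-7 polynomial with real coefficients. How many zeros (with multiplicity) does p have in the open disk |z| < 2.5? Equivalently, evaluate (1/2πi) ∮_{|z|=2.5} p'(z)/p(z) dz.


The zeros of p are: (-1 + 3i), (-1 - 3i), (1 + 3i), (1 - 3i), -1, (-3 + 3i), (-3 - 3i).
Their magnitudes are: 3.162, 3.162, 3.162, 3.162, 1, 4.243, 4.243.
Zeros with |z| < R = 2.5: -1.
Count = 1.
By the argument principle, (1/2πi) ∮_{|z|=R} p'(z)/p(z) dz equals exactly this count.

Number of zeros inside |z| < 2.5: 1.


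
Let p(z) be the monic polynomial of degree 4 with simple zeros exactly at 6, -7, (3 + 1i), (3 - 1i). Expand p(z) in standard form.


The polynomial is p(z) = ∏_{α ∈ S} (z − α), where S = {6, -7, (3 + 1i), (3 - 1i)}.
Expanding the product yields: p(z) = z^4 -5·z^3 -38·z^2 + 262·z -420.
Note conjugate pairs combine to real quadratics: (z − (3+1i))(z − (3−1i)) = z² − 6z + 10.
The resulting polynomial has degree 4 and real coefficients as required.

p(z) = z^4 -5·z^3 -38·z^2 + 262·z -420.


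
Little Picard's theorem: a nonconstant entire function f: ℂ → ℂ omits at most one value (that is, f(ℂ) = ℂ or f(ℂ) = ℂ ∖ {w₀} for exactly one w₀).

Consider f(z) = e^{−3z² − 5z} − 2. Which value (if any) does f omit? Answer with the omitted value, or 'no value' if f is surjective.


Little Picard bounds the complement of f(ℂ) to at most one point.
The exponent g(z) = −3z² − 5z is a nonconstant polynomial, hence surjective onto ℂ. So e^{g(z)} takes every value in {e^w : w ∈ ℂ} = ℂ ∖ {0}. Adding -2 shifts the range to ℂ ∖ {-2}. f omits exactly -2.

Omitted value: -2.


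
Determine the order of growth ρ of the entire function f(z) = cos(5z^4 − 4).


Write cos(w) = (e^{iw} ± e^{−iw})/(2 or 2i), so |cos(w)| ≤ e^{|w|}. With w = 5z^4 − 4, |w| ≤ 5r^4 + 4 on |z|=r, giving M(r) ≤ e^{5r^4 + 4} and ρ ≤ 4. For the lower bound, choose z on |z|=r with 5z^4 purely imaginary of modulus 5r^4; then |cos(5z^4 − 4)| grows like e^{5r^4}/2, so ρ ≥ 4. Hence ρ = 4.
Therefore ρ = 4.

Order ρ = 4.


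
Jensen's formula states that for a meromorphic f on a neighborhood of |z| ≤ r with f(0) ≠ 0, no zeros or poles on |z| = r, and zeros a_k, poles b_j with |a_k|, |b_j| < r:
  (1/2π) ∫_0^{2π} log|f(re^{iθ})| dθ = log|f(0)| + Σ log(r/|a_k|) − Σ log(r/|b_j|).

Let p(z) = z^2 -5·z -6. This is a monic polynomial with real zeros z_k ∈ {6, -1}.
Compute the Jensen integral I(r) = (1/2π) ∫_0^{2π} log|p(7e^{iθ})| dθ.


Zeros: -1, 6; r = 7.
Inside |z| < r: -1, 6. Outside (|z| ≥ r): ∅.
p(0) = -6, so log|p(0)| = log(6) = 1.7918.
Apply Jensen: I(r) = log|p(0)| + Σ_k log(r/|z_k|), summed over zeros inside |z| < r.
  log(r/|z_k|) for z_k = 6: log(7/6) = 0.1542
  log(r/|z_k|) for z_k = -1: log(7/1) = 1.9459
Sum over inside zeros: 2.1001.
I(r) = log|p(0)| + (inside sum) = 1.7918 + 2.1001 = 3.8918.
Closed form (all zeros inside, monic): I(r) = n·log(r) = 2·log(7) = 3.8918. ✓

I(r) ≈ 3.8918.


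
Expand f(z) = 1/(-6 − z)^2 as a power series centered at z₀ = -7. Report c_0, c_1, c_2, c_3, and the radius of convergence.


Let w = z − z₀, so z = z₀ + w.
Then -6 − z = -6 − (z₀ + w) = (-6 − z₀) − w = 1 − w.
f(z) = 1/(1 − w)^2 = (1/(1)^2) · (1 − w/(1))^{−2}.
By the binomial series (1−u)^{−2} = Σ_{n≥0} C(n+1, 1) u^n for |u|<1, with u = w/(1):
  c_n = C(n+1, 1) / (1)^(n+2).
  c_0 = 1/(1)^2 = 1.
  c_1 = 2/(1)^3 = 2.
  c_2 = 3/(1)^4 = 3.
  c_3 = 4/(1)^5 = 4.
The series is valid for |w/d| < 1, i.e. |z − z₀| < |d|.
Radius of convergence: R = |-6 − z₀| = |1| = 1 (distance from z₀ to the singularity z = -6).

c_0 = 1, c_1 = 2, c_2 = 3, c_3 = 4; R = 1.


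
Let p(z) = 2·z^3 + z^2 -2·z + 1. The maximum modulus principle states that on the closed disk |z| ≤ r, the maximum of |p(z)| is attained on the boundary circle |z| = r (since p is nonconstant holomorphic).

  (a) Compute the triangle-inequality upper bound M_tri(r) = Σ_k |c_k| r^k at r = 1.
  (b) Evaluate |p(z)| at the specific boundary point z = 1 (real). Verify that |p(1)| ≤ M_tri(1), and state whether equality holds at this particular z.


Coefficients: c_0 = 1, c_1 = -2, c_2 = 1, c_3 = 2. Radius r = 1.
Part (a). Triangle bound: M_tri(r) = Σ_k |c_k| r^k
  = |1|·1^0 + |-2|·1^1 + |1|·1^2 + |2|·1^3
  = 1 + 2 + 1 + 2 = 6.
This bounds M(r) := max_{|z|=r} |p(z)| from above; equality holds iff all terms c_k z^k can be made to align in phase at a single z on |z|=r.
Part (b). At z = 1 (real, on the circle |z| = r):
  p(1) = (1)·1^0 + (-2)·1^1 + (1)·1^2 + (2)·1^3 = 2.
  |p(1)| = 2.
Check: |p(1)| = 2 ≤ 6 = M_tri(1). ✓ Equality does not hold at z = 1 (the coefficients have mixed signs, so the terms do not all align in phase there).

M_tri(1) = 6; |p(1)| = 2; equality at z=1: no.


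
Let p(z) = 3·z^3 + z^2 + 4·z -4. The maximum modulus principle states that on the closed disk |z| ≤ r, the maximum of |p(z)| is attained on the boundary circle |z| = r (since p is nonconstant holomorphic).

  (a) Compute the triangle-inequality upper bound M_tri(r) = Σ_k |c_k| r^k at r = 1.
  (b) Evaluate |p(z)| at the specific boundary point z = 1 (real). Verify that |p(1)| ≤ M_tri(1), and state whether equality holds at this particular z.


Coefficients: c_0 = -4, c_1 = 4, c_2 = 1, c_3 = 3. Radius r = 1.
Part (a). Triangle bound: M_tri(r) = Σ_k |c_k| r^k
  = |-4|·1^0 + |4|·1^1 + |1|·1^2 + |3|·1^3
  = 4 + 4 + 1 + 3 = 12.
This bounds M(r) := max_{|z|=r} |p(z)| from above; equality holds iff all terms c_k z^k can be made to align in phase at a single z on |z|=r.
Part (b). At z = 1 (real, on the circle |z| = r):
  p(1) = (-4)·1^0 + (4)·1^1 + (1)·1^2 + (3)·1^3 = 4.
  |p(1)| = 4.
Check: |p(1)| = 4 ≤ 12 = M_tri(1). ✓ Equality does not hold at z = 1 (the coefficients have mixed signs, so the terms do not all align in phase there).

M_tri(1) = 12; |p(1)| = 4; equality at z=1: no.


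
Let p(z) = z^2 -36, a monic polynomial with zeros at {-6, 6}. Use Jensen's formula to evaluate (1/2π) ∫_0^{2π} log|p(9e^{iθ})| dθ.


Zeros: -6, 6; r = 9.
Inside |z| < r: -6, 6. Outside (|z| ≥ r): ∅.
p(0) = -36, so log|p(0)| = log(36) = 3.5835.
Apply Jensen: I(r) = log|p(0)| + Σ_k log(r/|z_k|), summed over zeros inside |z| < r.
  log(r/|z_k|) for z_k = -6: log(9/6) = 0.4055
  log(r/|z_k|) for z_k = 6: log(9/6) = 0.4055
Sum over inside zeros: 0.8109.
I(r) = log|p(0)| + (inside sum) = 3.5835 + 0.8109 = 4.3944.
Closed form (all zeros inside, monic): I(r) = n·log(r) = 2·log(9) = 4.3944. ✓

I(r) ≈ 4.3944.


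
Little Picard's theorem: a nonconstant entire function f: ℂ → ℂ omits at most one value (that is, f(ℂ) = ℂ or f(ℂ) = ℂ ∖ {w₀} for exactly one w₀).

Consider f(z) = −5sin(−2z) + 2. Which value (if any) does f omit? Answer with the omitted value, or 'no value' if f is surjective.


Little Picard bounds the complement of f(ℂ) to at most one point.
sin is entire and surjective onto ℂ: for every w ∈ ℂ, sin(ζ) = w has a solution ζ ∈ ℂ (e.g., via the complex inverse arcsin). With ζ = −2z this gives z = ζ/(-2). Then -5·sin(−2z) takes every value in -5·ℂ = ℂ, and adding 2 is a bijection of ℂ. So f is surjective and omits no value. (Note: only on the real line is sin bounded by [−1, 1].)

Omitted value: no value.


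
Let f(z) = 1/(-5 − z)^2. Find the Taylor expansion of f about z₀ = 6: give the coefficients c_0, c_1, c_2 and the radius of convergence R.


Let w = z − z₀, so z = z₀ + w.
Then -5 − z = -5 − (z₀ + w) = (-5 − z₀) − w = -11 − w.
f(z) = 1/(-11 − w)^2 = (1/(-11)^2) · (1 − w/(-11))^{−2}.
By the binomial series (1−u)^{−2} = Σ_{n≥0} C(n+1, 1) u^n for |u|<1, with u = w/(-11):
  c_n = C(n+1, 1) / (-11)^(n+2).
  c_0 = 1/(-11)^2 = 1/121.
  c_1 = 2/(-11)^3 = -2/1331.
  c_2 = 3/(-11)^4 = 3/14641.
The series is valid for |w/d| < 1, i.e. |z − z₀| < |d|.
Radius of convergence: R = |-5 − z₀| = |-11| = 11 (distance from z₀ to the singularity z = -5).

c_0 = 1/121, c_1 = -2/1331, c_2 = 3/14641; R = 11.


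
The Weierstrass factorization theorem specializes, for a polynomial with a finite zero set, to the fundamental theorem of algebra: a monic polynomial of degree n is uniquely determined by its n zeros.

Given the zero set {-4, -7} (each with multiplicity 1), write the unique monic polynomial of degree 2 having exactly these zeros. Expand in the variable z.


The polynomial is p(z) = ∏_{α ∈ S} (z − α), where S = {-4, -7}.
Expanding the product yields: p(z) = z^2 + 11·z + 28.
The resulting polynomial has degree 2 and real coefficients as required.

p(z) = z^2 + 11·z + 28.


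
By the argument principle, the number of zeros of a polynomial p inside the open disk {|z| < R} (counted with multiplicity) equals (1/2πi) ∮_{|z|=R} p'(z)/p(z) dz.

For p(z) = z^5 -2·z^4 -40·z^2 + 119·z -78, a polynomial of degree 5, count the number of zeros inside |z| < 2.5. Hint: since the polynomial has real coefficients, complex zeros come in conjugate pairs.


The zeros of p are: (-2 + 3i), (-2 - 3i), 2, 3, 1.
Their magnitudes are: 3.606, 3.606, 2, 3, 1.
Zeros with |z| < R = 2.5: 2, 1.
Count = 2.
By the argument principle, (1/2πi) ∮_{|z|=R} p'(z)/p(z) dz equals exactly this count.

Number of zeros inside |z| < 2.5: 2.


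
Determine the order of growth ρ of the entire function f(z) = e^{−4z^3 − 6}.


|e^{−4z^3 − 6}| = e^{Re(-4·z^3) + -6} ≤ e^{4|z|^3 + -6} = e^{4r^3 + -6} on |z| = r, so ρ ≤ 3. Choosing z on |z|=r so that -4·z^3 is real positive (always possible by picking arg z appropriately) gives |f(z)| = e^{4r^3 + -6}, matching the bound. The additive constant -6 does not affect log log M(r) ~ 3·log r. Hence ρ = 3.
Therefore ρ = 3.

Order ρ = 3.


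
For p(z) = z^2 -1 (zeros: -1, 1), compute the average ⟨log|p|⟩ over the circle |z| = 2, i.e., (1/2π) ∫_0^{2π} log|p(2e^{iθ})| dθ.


Zeros: -1, 1; r = 2.
Inside |z| < r: -1, 1. Outside (|z| ≥ r): ∅.
p(0) = -1, so log|p(0)| = log(1) = 0.0000.
Apply Jensen: I(r) = log|p(0)| + Σ_k log(r/|z_k|), summed over zeros inside |z| < r.
  log(r/|z_k|) for z_k = -1: log(2/1) = 0.6931
  log(r/|z_k|) for z_k = 1: log(2/1) = 0.6931
Sum over inside zeros: 1.3863.
I(r) = log|p(0)| + (inside sum) = 0.0000 + 1.3863 = 1.3863.
Closed form (all zeros inside, monic): I(r) = n·log(r) = 2·log(2) = 1.3863. ✓

I(r) ≈ 1.3863.


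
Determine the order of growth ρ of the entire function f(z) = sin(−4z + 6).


sin(w) is a linear combination of e^{iw} and e^{−iw} (or e^w, e^{−w} in the hyperbolic case), so |sin(w)| ≤ e^{|w|}. With w = −4z + 6, |w| ≤ 4|z| + 6 = 4r + 6 on |z| = r, giving M(r) ≤ e^{4r + 6}, so ρ ≤ 1. On a suitable ray (z = it for sin/cos; z = t for sinh/cosh, t real → ∞), |sin(−4z + 6)| grows like e^{4|t|}/2, so ρ ≥ 1. Hence ρ = 1.
Therefore ρ = 1.

Order ρ = 1.


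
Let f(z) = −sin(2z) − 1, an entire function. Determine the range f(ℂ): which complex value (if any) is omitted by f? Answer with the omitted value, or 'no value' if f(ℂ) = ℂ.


Little Picard bounds the complement of f(ℂ) to at most one point.
sin is entire and surjective onto ℂ: for every w ∈ ℂ, sin(ζ) = w has a solution ζ ∈ ℂ (e.g., via the complex inverse arcsin). With ζ = 2z this gives z = ζ/(2). Then -1·sin(2z) takes every value in -1·ℂ = ℂ, and adding -1 is a bijection of ℂ. So f is surjective and omits no value. (Note: only on the real line is sin bounded by [−1, 1].)

Omitted value: no value.
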